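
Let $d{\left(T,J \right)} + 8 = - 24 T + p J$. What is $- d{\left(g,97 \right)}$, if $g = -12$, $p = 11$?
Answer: $-1347$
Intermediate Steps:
$d{\left(T,J \right)} = -8 - 24 T + 11 J$ ($d{\left(T,J \right)} = -8 + \left(- 24 T + 11 J\right) = -8 - 24 T + 11 J$)
$- d{\left(g,97 \right)} = - (-8 - -288 + 11 \cdot 97) = - (-8 + 288 + 1067) = \left(-1\right) 1347 = -1347$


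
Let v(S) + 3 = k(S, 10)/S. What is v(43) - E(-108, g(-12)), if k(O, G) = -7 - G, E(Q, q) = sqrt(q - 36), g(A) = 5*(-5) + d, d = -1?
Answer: -146/43 - I*sqrt(62) ≈ -3.3953 - 7.874*I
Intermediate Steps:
g(A) = -26 (g(A) = 5*(-5) - 1 = -25 - 1 = -26)
E(Q, q) = sqrt(-36 + q)
v(S) = -3 - 17/S (v(S) = -3 + (-7 - 1*10)/S = -3 + (-7 - 10)/S = -3 - 17/S)
v(43) - E(-108, g(-12)) = (-3 - 17/43) - sqrt(-36 - 26) = (-3 - 17*1/43) - sqrt(-62) = (-3 - 17/43) - I*sqrt(62) = -146/43 - I*sqrt(62)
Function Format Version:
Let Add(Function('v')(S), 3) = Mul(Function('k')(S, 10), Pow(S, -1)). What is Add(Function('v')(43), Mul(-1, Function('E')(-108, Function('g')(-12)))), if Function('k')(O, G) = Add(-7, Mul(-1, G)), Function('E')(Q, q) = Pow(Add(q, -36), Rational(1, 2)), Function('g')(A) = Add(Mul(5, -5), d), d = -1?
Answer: Add(Rational(-146, 43), Mul(-1, I, Pow(62, Rational(1, 2)))) ≈ Add(-3.3953, Mul(-7.8740, I))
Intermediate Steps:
Function('g')(A) = -26 (Function('g')(A) = Add(Mul(5, -5), -1) = Add(-25, -1) = -26)
Function('E')(Q, q) = Pow(Add(-36, q), Rational(1, 2))
Function('v')(S) = Add(-3, Mul(-17, Pow(S, -1))) (Function('v')(S) = Add(-3, Mul(Add(-7, Mul(-1, 10)), Pow(S, -1))) = Add(-3, Mul(Add(-7, -10), Pow(S, -1))) = Add(-3, Mul(-17, Pow(S, -1))))
Add(Function('v')(43), Mul(-1, Function('E')(-108, Function('g')(-12)))) = Add(Add(-3, Mul(-17, Pow(43, -1))), Mul(-1, Pow(Add(-36, -26), Rational(1, 2)))) = Add(Add(-3, Mul(-17, Rational(1, 43))), Mul(-1, Pow(-62, Rational(1, 2)))) = Add(Add(-3, Rational(-17, 43)), Mul(-1, Mul(I, Pow(62, Rational(1, 2))))) = Add(Rational(-146, 43), Mul(-1, I, Pow(62, Rational(1, 2))))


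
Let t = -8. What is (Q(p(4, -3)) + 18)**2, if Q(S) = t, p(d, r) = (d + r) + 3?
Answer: 100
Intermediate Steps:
p(d, r) = 3 + d + r
Q(S) = -8
(Q(p(4, -3)) + 18)**2 = (-8 + 18)**2 = 10**2 = 100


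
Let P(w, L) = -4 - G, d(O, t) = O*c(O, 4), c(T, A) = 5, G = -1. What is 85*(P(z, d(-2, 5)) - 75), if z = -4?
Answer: -6630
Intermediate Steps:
d(O, t) = 5*O (d(O, t) = O*5 = 5*O)
P(w, L) = -3 (P(w, L) = -4 - 1*(-1) = -4 + 1 = -3)
85*(P(z, d(-2, 5)) - 75) = 85*(-3 - 75) = 85*(-78) = -6630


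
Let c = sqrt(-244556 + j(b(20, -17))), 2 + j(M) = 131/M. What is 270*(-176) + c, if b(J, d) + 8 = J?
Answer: -47520 + I*sqrt(8803695)/6 ≈ -47520.0 + 494.52*I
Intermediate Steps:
b(J, d) = -8 + J
j(M) = -2 + 131/M
c = I*sqrt(8803695)/6 (c = sqrt(-244556 + (-2 + 131/(-8 + 20))) = sqrt(-244556 + (-2 + 131/12)) = sqrt(-244556 + 107/12) = sqrt(-2934565/12) = I*sqrt(8803695)/6 ≈ 494.52*I)
270*(-176) + c = 270*(-176) + I*sqrt(8803695)/6 = -47520 + I*sqrt(8803695)/6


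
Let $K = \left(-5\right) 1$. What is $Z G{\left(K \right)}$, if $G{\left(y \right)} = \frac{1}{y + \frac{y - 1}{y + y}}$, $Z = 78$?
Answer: $- \frac{195}{11} \approx -17.727$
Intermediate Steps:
$K = -5$
$G{\left(y \right)} = \frac{1}{y + \frac{-1 + y}{2 y}}$
$Z G{\left(K \right)} = 78 \cdot 2 \left(-5\right) \frac{1}{-1 - 5 + 2 \left(-5\right)^{2}} = 78 \cdot 2 \left(-5\right) \frac{1}{-1 - 5 + 2 \cdot 25} = 78 \cdot 2 \left(-5\right) \frac{1}{-1 - 5 + 50} = 78 \cdot 2 \left(-5\right) \frac{1}{44} = 78 \left(- \frac{5}{22}\right) = - \frac{195}{11}$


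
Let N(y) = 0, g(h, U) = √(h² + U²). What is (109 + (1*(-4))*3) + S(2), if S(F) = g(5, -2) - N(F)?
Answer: 97 + √29 ≈ 102.39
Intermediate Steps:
g(h, U) = √(U² + h²)
S(F) = √29 (S(F) = √((-2)² + 5²) - 1*0 = √(4 + 25) + 0 = √29 + 0 = √29)
(109 + (1*(-4))*3) + S(2) = (109 + (1*(-4))*3) + √29 = (109 - 4*3) + √29 = (109 - 12) + √29 = 97 + √29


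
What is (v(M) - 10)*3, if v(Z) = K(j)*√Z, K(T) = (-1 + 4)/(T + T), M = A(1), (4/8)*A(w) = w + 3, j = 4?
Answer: -30 + 9*√2/4 ≈ -26.818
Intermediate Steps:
A(w) = 6 + 2*w (A(w) = 2*(w + 3) = 2*(3 + w) = 6 + 2*w)
M = 8 (M = 6 + 2*1 = 6 + 2 = 8)
K(T) = 3/(2*T) (K(T) = 3/((2*T)) = 3*(1/(2*T)) = 3/(2*T))
v(Z) = 3*√Z/8 (v(Z) = ((3/2)/4)*√Z = ((3/2)*(¼))*√Z = 3*√Z/8)
(v(M) - 10)*3 = (3*√8/8 - 10)*3 = (3*(2*√2)/8 - 10)*3 = (3*√2/4 - 10)*3 = (-10 + 3*√2/4)*3 = -30 + 9*√2/4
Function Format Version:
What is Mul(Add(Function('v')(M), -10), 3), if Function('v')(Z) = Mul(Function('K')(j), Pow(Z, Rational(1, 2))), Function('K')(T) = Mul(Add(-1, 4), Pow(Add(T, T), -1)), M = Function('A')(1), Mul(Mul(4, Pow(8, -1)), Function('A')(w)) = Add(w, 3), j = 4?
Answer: Add(-30, Mul(Rational(9, 4), Pow(2, Rational(1, 2)))) ≈ -26.818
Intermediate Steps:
Function('A')(w) = Add(6, Mul(2, w)) (Function('A')(w) = Mul(2, Add(w, 3)) = Mul(2, Add(3, w)) = Add(6, Mul(2, w)))
M = 8 (M = Add(6, Mul(2, 1)) = Add(6, 2) = 8)
Function('K')(T) = Mul(Rational(3, 2), Pow(T, -1)) (Function('K')(T) = Mul(3, Pow(Mul(2, T), -1)) = Mul(3, Mul(Rational(1, 2), Pow(T, -1))) = Mul(Rational(3, 2), Pow(T, -1)))
Function('v')(Z) = Mul(Rational(3, 8), Pow(Z, Rational(1, 2))) (Function('v')(Z) = Mul(Mul(Rational(3, 2), Pow(4, -1)), Pow(Z, Rational(1, 2))) = Mul(Mul(Rational(3, 2), Rational(1, 4)), Pow(Z, Rational(1, 2))) = Mul(Rational(3, 8), Pow(Z, Rational(1, 2))))
Mul(Add(Function('v')(M), -10), 3) = Mul(Add(Mul(Rational(3, 8), Pow(8, Rational(1, 2))), -10), 3) = Mul(Add(Mul(Rational(3, 8), Mul(2, Pow(2, Rational(1, 2)))), -10), 3) = Mul(Add(Mul(Rational(3, 4), Pow(2, Rational(1, 2))), -10), 3) = Mul(Add(-10, Mul(Rational(3, 4), Pow(2, Rational(1, 2)))), 3) = Add(-30, Mul(Rational(9, 4), Pow(2, Rational(1, 2))))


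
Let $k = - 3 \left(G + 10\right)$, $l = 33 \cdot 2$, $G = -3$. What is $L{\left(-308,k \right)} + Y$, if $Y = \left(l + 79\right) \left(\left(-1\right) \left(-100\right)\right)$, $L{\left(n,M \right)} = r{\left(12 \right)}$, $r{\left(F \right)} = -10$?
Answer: $14490$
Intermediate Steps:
$l = 66$
$k = -21$ ($k = - 3 \left(-3 + 10\right) = \left(-3\right) 7 = -21$)
$L{\left(n,M \right)} = -10$
$Y = 14500$ ($Y = \left(66 + 79\right) \left(\left(-1\right) \left(-100\right)\right) = 145 \cdot 100 = 14500$)
$L{\left(-308,k \right)} + Y = -10 + 14500 = 14490$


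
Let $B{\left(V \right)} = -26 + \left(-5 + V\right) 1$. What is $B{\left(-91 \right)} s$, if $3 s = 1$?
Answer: $- \frac{122}{3} \approx -40.667$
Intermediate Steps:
$s = \frac{1}{3}$ ($s = \frac{1}{3} \cdot 1 = \frac{1}{3} \approx 0.33333$)
$B{\left(V \right)} = -31 + V$ ($B{\left(V \right)} = -26 + \left(-5 + V\right) = -31 + V$)
$B{\left(-91 \right)} s = \left(-31 - 91\right) \frac{1}{3} = \left(-122\right) \frac{1}{3} = - \frac{122}{3}$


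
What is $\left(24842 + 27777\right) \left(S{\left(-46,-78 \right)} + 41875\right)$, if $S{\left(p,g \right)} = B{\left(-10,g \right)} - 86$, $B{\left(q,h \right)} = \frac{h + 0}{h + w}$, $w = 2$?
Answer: $\frac{83560076999}{38} \approx 2.1989 \cdot 10^{9}$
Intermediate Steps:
$B{\left(q,h \right)} = \frac{h}{2 + h}$ ($B{\left(q,h \right)} = \frac{h + 0}{h + 2} = \frac{h}{2 + h}$)
$S{\left(p,g \right)} = -86 + \frac{g}{2 + g}$ ($S{\left(p,g \right)} = \frac{g}{2 + g} - 86 = -86 + \frac{g}{2 + g}$)
$\left(24842 + 27777\right) \left(S{\left(-46,-78 \right)} + 41875\right) = \left(24842 + 27777\right) \left(\frac{-172 - -6630}{2 - 78} + 41875\right) = 52619 \left(\frac{-172 + 6630}{-76} + 41875\right) = 52619 \left(\left(- \frac{1}{76}\right) 6458 + 41875\right) = 52619 \left(- \frac{3229}{38} + 41875\right) = 52619 \cdot \frac{1588021}{38} = \frac{83560076999}{38}$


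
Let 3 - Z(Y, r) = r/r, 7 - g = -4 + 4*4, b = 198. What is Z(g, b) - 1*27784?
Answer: -27782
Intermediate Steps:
g = -5 (g = 7 - (-4 + 4*4) = 7 - (-4 + 16) = 7 - 1*12 = 7 - 12 = -5)
Z(Y, r) = 2 (Z(Y, r) = 3 - r/r = 3 - 1*1 = 3 - 1 = 2)
Z(g, b) - 1*27784 = 2 - 1*27784 = 2 - 27784 = -27782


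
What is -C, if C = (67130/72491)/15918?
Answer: -4795/82422267 ≈ -5.8176e-5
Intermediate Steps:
C = 4795/82422267 (C = (67130*(1/72491))*(1/15918) = (67130/72491)*(1/15918) = 4795/82422267 ≈ 5.8176e-5)
-C = -1*4795/82422267 = -4795/82422267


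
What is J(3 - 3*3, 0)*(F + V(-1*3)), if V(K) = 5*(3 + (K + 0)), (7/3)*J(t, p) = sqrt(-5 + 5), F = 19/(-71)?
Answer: 0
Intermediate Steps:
F = -19/71 (F = 19*(-1/71) = -19/71 ≈ -0.26761)
J(t, p) = 0 (J(t, p) = 3*sqrt(-5 + 5)/7 = 3*sqrt(0)/7 = (3/7)*0 = 0)
V(K) = 15 + 5*K (V(K) = 5*(3 + K) = 15 + 5*K)
J(3 - 3*3, 0)*(F + V(-1*3)) = 0*(-19/71 + (15 + 5*(-1*3))) = 0*(-19/71 + (15 + 5*(-3))) = 0*(-19/71 + (15 - 15)) = 0*(-19/71 + 0) = 0*(-19/71) = 0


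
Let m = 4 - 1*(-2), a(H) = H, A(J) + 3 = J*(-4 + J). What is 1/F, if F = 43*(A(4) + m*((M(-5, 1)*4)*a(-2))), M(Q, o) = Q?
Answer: 1/10191 ≈ 9.8126e-5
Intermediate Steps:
A(J) = -3 + J*(-4 + J)
m = 6 (m = 4 + 2 = 6)
F = 10191 (F = 43*((-3 + 4² - 4*4) + 6*(-5*4*(-2))) = 43*((-3 + 16 - 16) + 6*(-20*(-2))) = 43*(-3 + 6*40) = 43*(-3 + 240) = 43*237 = 10191)
1/F = 1/10191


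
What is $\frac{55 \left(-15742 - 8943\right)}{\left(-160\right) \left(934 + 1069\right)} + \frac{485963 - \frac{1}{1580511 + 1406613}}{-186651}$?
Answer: $\frac{14587616198385721}{8934176099945376} \approx 1.6328$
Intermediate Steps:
$\frac{55 \left(-15742 - 8943\right)}{\left(-160\right) \left(934 + 1069\right)} + \frac{485963 - \frac{1}{1580511 + 1406613}}{-186651} = \frac{55 \left(-24685\right)}{\left(-160\right) 2003} + \left(485963 - \frac{1}{2987124}\right) \left(- \frac{1}{186651}\right) = - \frac{1357675}{-320480} + \left(485963 - \frac{1}{2987124}\right) \left(- \frac{1}{186651}\right) = \left(-1357675\right) \left(- \frac{1}{320480}\right) + \left(485963 - \frac{1}{2987124}\right) \left(- \frac{1}{186651}\right) = \frac{271535}{64096} + \frac{1451631740411}{2987124} \left(- \frac{1}{186651}\right) = \frac{271535}{64096} - \frac{1451631740411}{557549681724} = \frac{14587616198385721}{8934176099945376}$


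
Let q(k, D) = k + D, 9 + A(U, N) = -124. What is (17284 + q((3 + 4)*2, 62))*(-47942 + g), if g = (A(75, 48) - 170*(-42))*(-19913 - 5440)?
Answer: -3084809729680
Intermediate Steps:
A(U, N) = -133 (A(U, N) = -9 - 124 = -133)
g = -177648471 (g = (-133 - 170*(-42))*(-19913 - 5440) = (-133 + 7140)*(-25353) = 7007*(-25353) = -177648471)
q(k, D) = D + k
(17284 + q((3 + 4)*2, 62))*(-47942 + g) = (17284 + (62 + (3 + 4)*2))*(-47942 - 177648471) = (17284 + (62 + 7*2))*(-177696413) = (17284 + (62 + 14))*(-177696413) = (17284 + 76)*(-177696413) = 17360*(-177696413) = -3084809729680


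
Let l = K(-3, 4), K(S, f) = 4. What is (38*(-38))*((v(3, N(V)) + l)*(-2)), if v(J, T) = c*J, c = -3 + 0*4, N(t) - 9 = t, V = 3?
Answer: -14440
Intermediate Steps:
N(t) = 9 + t
c = -3 (c = -3 + 0 = -3)
l = 4
v(J, T) = -3*J
(38*(-38))*((v(3, N(V)) + l)*(-2)) = (38*(-38))*((-3*3 + 4)*(-2)) = -1444*(-9 + 4)*(-2) = -(-7220)*(-2) = -1444*10 = -14440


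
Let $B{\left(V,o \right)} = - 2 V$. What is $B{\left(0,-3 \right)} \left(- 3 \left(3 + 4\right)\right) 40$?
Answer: $0$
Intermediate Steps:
$B{\left(0,-3 \right)} \left(- 3 \left(3 + 4\right)\right) 40 = \left(-2\right) 0 \left(- 3 \left(3 + 4\right)\right) 40 = 0 \left(\left(-3\right) 7\right) 40 = 0 \left(-21\right) 40 = 0 \cdot 40 = 0$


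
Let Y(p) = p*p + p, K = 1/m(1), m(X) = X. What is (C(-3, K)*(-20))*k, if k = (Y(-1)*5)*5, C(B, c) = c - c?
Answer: 0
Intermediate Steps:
K = 1 (K = 1/1 = 1)
C(B, c) = 0
Y(p) = p + p**2 (Y(p) = p**2 + p = p + p**2)
k = 0 (k = (-(1 - 1)*5)*5 = (-1*0*5)*5 = (0*5)*5 = 0*5 = 0)
(C(-3, K)*(-20))*k = (0*(-20))*0 = 0*0 = 0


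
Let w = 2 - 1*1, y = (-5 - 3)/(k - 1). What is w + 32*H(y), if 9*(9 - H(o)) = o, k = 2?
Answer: 2857/9 ≈ 317.44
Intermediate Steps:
y = -8 (y = (-5 - 3)/(2 - 1) = -8/1 = -8*1 = -8)
H(o) = 9 - o/9
w = 1 (w = 2 - 1 = 1)
w + 32*H(y) = 1 + 32*(9 - 1/9*(-8)) = 1 + 32*(9 + 8/9) = 1 + 32*(89/9) = 1 + 2848/9 = 2857/9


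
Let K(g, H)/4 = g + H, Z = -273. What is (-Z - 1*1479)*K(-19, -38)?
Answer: 274968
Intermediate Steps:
K(g, H) = 4*H + 4*g (K(g, H) = 4*(g + H) = 4*(H + g) = 4*H + 4*g)
(-Z - 1*1479)*K(-19, -38) = (-1*(-273) - 1*1479)*(4*(-38) + 4*(-19)) = (273 - 1479)*(-152 - 76) = -1206*(-228) = 274968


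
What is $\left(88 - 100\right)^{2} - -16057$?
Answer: $16201$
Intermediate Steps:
$\left(88 - 100\right)^{2} - -16057 = \left(-12\right)^{2} + 16057 = 144 + 16057 = 16201$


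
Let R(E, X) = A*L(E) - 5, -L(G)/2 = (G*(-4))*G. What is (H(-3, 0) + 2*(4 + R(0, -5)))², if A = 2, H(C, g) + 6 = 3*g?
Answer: 64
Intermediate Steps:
H(C, g) = -6 + 3*g
L(G) = 8*G² (L(G) = -2*G*(-4)*G = -2*(-4*G)*G = -(-8)*G² = 8*G²)
R(E, X) = -5 + 16*E² (R(E, X) = 2*(8*E²) - 5 = 16*E² - 5 = -5 + 16*E²)
(H(-3, 0) + 2*(4 + R(0, -5)))² = ((-6 + 3*0) + 2*(4 + (-5 + 16*0²)))² = ((-6 + 0) + 2*(4 + (-5 + 16*0)))² = (-6 + 2*(4 + (-5 + 0)))² = (-6 + 2*(4 - 5))² = (-6 + 2*(-1))² = (-6 - 2)² = (-8)² = 64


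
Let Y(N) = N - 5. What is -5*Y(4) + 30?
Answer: 35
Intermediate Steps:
Y(N) = -5 + N
-5*Y(4) + 30 = -5*(-5 + 4) + 30 = -5*(-1) + 30 = 5 + 30 = 35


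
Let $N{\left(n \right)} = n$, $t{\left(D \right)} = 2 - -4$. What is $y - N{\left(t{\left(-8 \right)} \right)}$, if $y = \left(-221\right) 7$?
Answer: $-1553$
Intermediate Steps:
$t{\left(D \right)} = 6$ ($t{\left(D \right)} = 2 + 4 = 6$)
$y = -1547$
$y - N{\left(t{\left(-8 \right)} \right)} = -1547 - 6 = -1553$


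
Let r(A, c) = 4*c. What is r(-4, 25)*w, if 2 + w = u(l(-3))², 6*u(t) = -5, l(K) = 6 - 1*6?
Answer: -1175/9 ≈ -130.56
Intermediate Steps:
l(K) = 0 (l(K) = 6 - 6 = 0)
u(t) = -⅚ (u(t) = (⅙)*(-5) = -⅚)
w = -47/36 (w = -2 + (-⅚)² = -2 + 25/36 = -47/36 ≈ -1.3056)
r(-4, 25)*w = (4*25)*(-47/36) = 100*(-47/36) = -1175/9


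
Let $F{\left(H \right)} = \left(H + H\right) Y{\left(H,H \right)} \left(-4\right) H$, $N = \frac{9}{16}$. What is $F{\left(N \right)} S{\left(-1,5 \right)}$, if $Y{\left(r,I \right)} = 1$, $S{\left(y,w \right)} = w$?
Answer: $- \frac{405}{32} \approx -12.656$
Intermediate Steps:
$N = \frac{9}{16}$ ($N = 9 \cdot \frac{1}{16} = \frac{9}{16} \approx 0.5625$)
$F{\left(H \right)} = - 8 H^{2}$ ($F{\left(H \right)} = \left(H + H\right) 1 \left(-4\right) H = 2 H \left(- 4 H\right) = - 8 H^{2}$)
$F{\left(N \right)} S{\left(-1,5 \right)} = - 8 \left(\frac{9}{16}\right)^{2} \cdot 5 = \left(-8\right) \frac{81}{256} \cdot 5 = \left(- \frac{81}{32}\right) 5 = - \frac{405}{32}$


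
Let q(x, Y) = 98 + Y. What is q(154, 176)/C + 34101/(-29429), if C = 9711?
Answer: -323091265/285785019 ≈ -1.1305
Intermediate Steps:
q(154, 176)/C + 34101/(-29429) = (98 + 176)/9711 + 34101/(-29429) = 274*(1/9711) + 34101*(-1/29429) = 274/9711 - 34101/29429 = -323091265/285785019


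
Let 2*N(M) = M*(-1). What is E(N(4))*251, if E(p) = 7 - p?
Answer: 2259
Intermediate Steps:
N(M) = -M/2 (N(M) = (M*(-1))/2 = (-M)/2 = -M/2)
E(N(4))*251 = (7 - (-1)*4/2)*251 = (7 - 1*(-2))*251 = (7 + 2)*251 = 9*251 = 2259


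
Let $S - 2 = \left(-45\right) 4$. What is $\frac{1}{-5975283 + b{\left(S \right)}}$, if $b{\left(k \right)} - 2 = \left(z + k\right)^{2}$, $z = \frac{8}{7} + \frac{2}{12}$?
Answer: $- \frac{1764}{10485324443} \approx -1.6824 \cdot 10^{-7}$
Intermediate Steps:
$S = -178$ ($S = 2 - 180 = -178$)
$z = \frac{55}{42}$ ($z = 8 \cdot \frac{1}{7} + 2 \cdot \frac{1}{12} = \frac{8}{7} + \frac{1}{6} = \frac{55}{42} \approx 1.3095$)
$b{\left(k \right)} = 2 + \left(\frac{55}{42} + k\right)^{2}$
$\frac{1}{-5975283 + b{\left(S \right)}} = \frac{1}{-5975283 + \left(2 + \frac{\left(55 + 42 \left(-178\right)\right)^{2}}{1764}\right)} = \frac{1}{-5975283 + \left(2 + \frac{\left(55 - 7476\right)^{2}}{1764}\right)} = \frac{1}{-5975283 + \left(2 + \frac{\left(-7421\right)^{2}}{1764}\right)} = \frac{1}{-5975283 + \left(2 + \frac{1}{1764} \cdot 55071241\right)} = \frac{1}{-5975283 + \left(2 + \frac{55071241}{1764}\right)} = \frac{1}{-5975283 + \frac{55074769}{1764}} = \frac{1}{- \frac{10485324443}{1764}} = - \frac{1764}{10485324443}$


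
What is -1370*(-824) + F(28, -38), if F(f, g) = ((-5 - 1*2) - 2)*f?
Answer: 1128628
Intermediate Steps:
F(f, g) = -9*f (F(f, g) = ((-5 - 2) - 2)*f = (-7 - 2)*f = -9*f)
-1370*(-824) + F(28, -38) = -1370*(-824) - 9*28 = 1128880 - 252 = 1128628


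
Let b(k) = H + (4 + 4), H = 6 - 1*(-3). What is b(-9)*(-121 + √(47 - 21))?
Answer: -2057 + 17*√26 ≈ -1970.3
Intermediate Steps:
H = 9 (H = 6 + 3 = 9)
b(k) = 17 (b(k) = 9 + (4 + 4) = 9 + 8 = 17)
b(-9)*(-121 + √(47 - 21)) = 17*(-121 + √(47 - 21)) = 17*(-121 + √26) = -2057 + 17*√26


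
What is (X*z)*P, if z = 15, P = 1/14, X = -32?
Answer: -240/7 ≈ -34.286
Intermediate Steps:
P = 1/14 ≈ 0.071429
(X*z)*P = -32*15*(1/14) = -480*1/14 = -240/7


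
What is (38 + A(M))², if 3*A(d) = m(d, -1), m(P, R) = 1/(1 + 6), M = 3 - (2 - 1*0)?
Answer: 638401/441 ≈ 1447.6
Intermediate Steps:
M = 1 (M = 3 - (2 + 0) = 3 - 1*2 = 3 - 2 = 1)
m(P, R) = ⅐ (m(P, R) = 1/7 = ⅐)
A(d) = 1/21 (A(d) = (⅓)*(⅐) = 1/21)
(38 + A(M))² = (38 + 1/21)² = (799/21)² = 638401/441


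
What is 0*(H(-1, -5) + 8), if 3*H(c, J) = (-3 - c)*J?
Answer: 0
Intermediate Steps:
H(c, J) = J*(-3 - c)/3 (H(c, J) = ((-3 - c)*J)/3 = (J*(-3 - c))/3 = J*(-3 - c)/3)
0*(H(-1, -5) + 8) = 0*(-⅓*(-5)*(3 - 1) + 8) = 0*(-⅓*(-5)*2 + 8) = 0*(10/3 + 8) = 0*(34/3) = 0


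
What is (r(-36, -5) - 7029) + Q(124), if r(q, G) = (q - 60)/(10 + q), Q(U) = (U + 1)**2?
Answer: 111796/13 ≈ 8599.7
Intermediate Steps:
Q(U) = (1 + U)**2
r(q, G) = (-60 + q)/(10 + q)
(r(-36, -5) - 7029) + Q(124) = ((-60 - 36)/(10 - 36) - 7029) + (1 + 124)**2 = (-96/(-26) - 7029) + 125**2 = (-1/26*(-96) - 7029) + 15625 = (48/13 - 7029) + 15625 = -91329/13 + 15625 = 111796/13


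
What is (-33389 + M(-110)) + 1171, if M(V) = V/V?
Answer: -32217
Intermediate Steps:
M(V) = 1
(-33389 + M(-110)) + 1171 = (-33389 + 1) + 1171 = -33388 + 1171 = -32217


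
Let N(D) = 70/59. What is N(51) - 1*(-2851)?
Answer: 168279/59 ≈ 2852.2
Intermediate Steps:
N(D) = 70/59 (N(D) = 70*(1/59) = 70/59)
N(51) - 1*(-2851) = 70/59 - 1*(-2851) = 70/59 + 2851 = 168279/59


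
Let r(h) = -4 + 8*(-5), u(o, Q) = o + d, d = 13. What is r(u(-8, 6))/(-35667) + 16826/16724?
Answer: 300434399/298247454 ≈ 1.0073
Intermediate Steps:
u(o, Q) = 13 + o (u(o, Q) = o + 13 = 13 + o)
r(h) = -44 (r(h) = -4 - 40 = -44)
r(u(-8, 6))/(-35667) + 16826/16724 = -44/(-35667) + 16826/16724 = -44*(-1/35667) + 16826*(1/16724) = 44/35667 + 8413/8362 = 300434399/298247454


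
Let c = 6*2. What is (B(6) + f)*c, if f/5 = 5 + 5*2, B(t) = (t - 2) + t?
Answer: 1020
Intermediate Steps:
B(t) = -2 + 2*t (B(t) = (-2 + t) + t = -2 + 2*t)
c = 12
f = 75 (f = 5*(5 + 5*2) = 5*(5 + 10) = 5*15 = 75)
(B(6) + f)*c = ((-2 + 2*6) + 75)*12 = ((-2 + 12) + 75)*12 = (10 + 75)*12 = 85*12 = 1020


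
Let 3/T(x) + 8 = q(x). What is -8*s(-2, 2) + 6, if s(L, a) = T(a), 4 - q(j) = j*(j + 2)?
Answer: 8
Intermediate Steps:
q(j) = 4 - j*(2 + j) (q(j) = 4 - j*(j + 2) = 4 - j*(2 + j))
T(x) = 3/(-4 - x² - 2*x) (T(x) = 3/(-8 + (4 - x² - 2*x)) = 3/(-4 - x² - 2*x))
s(L, a) = -3/(4 + a² + 2*a)
-8*s(-2, 2) + 6 = -(-24)/(4 + 2² + 2*2) + 6 = -(-24)/(4 + 4 + 4) + 6 = -(-24)/12 + 6 = -8*(-¼) + 6 = 2 + 6 = 8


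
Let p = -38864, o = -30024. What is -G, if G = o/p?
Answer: -3753/4858 ≈ -0.77254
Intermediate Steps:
G = 3753/4858 (G = -30024/(-38864) = -30024*(-1/38864) = 3753/4858 ≈ 0.77254)
-G = -1*3753/4858 = -3753/4858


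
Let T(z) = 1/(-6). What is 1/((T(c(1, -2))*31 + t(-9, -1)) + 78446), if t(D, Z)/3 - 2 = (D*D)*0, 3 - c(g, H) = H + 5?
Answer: 6/470681 ≈ 1.2747e-5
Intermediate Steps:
c(g, H) = -2 - H (c(g, H) = 3 - (H + 5) = 3 - (5 + H) = 3 + (-5 - H) = -2 - H)
t(D, Z) = 6 (t(D, Z) = 6 + 3*((D*D)*0) = 6 + 3*(D**2*0) = 6 + 3*0 = 6 + 0 = 6)
T(z) = -1/6
1/((T(c(1, -2))*31 + t(-9, -1)) + 78446) = 1/((-1/6*31 + 6) + 78446) = 1/((-31/6 + 6) + 78446) = 1/(5/6 + 78446) = 1/(470681/6) = 6/470681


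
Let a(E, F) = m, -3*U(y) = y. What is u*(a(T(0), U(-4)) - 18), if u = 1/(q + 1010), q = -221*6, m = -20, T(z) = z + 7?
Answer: 19/158 ≈ 0.12025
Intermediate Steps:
T(z) = 7 + z
q = -1326
U(y) = -y/3
a(E, F) = -20
u = -1/316 (u = 1/(-1326 + 1010) = 1/(-316) = -1/316 ≈ -0.0031646)
u*(a(T(0), U(-4)) - 18) = -(-20 - 18)/316 = -1/316*(-38) = 19/158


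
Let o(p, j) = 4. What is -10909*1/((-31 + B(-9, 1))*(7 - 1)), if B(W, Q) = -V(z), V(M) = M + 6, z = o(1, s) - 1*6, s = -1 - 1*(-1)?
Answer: 10909/210 ≈ 51.948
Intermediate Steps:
s = 0 (s = -1 + 1 = 0)
z = -2 (z = 4 - 1*6 = 4 - 6 = -2)
V(M) = 6 + M
B(W, Q) = -4 (B(W, Q) = -(6 - 2) = -1*4 = -4)
-10909*1/((-31 + B(-9, 1))*(7 - 1)) = -10909*1/((-31 - 4)*(7 - 1)) = -10909/((1*6)*(-35)) = -10909/(6*(-35)) = -10909/(-210) = -10909*(-1/210) = 10909/210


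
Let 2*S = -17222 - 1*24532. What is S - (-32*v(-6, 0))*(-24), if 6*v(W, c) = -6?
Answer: -20109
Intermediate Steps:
v(W, c) = -1 (v(W, c) = (⅙)*(-6) = -1)
S = -20877 (S = (-17222 - 1*24532)/2 = (-17222 - 24532)/2 = (½)*(-41754) = -20877)
S - (-32*v(-6, 0))*(-24) = -20877 - (-32*(-1))*(-24) = -20877 - 32*(-24) = -20877 - 1*(-768) = -20877 + 768 = -20109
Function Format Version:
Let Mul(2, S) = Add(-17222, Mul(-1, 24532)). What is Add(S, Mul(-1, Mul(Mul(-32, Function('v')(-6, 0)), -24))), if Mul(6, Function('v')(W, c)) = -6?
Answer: -20109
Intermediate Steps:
Function('v')(W, c) = -1 (Function('v')(W, c) = Mul(Rational(1, 6), -6) = -1)
S = -20877 (S = Mul(Rational(1, 2), Add(-17222, Mul(-1, 24532))) = Mul(Rational(1, 2), Add(-17222, -24532)) = Mul(Rational(1, 2), -41754) = -20877)
Add(S, Mul(-1, Mul(Mul(-32, Function('v')(-6, 0)), -24))) = Add(-20877, Mul(-1, Mul(Mul(-32, -1), -24))) = Add(-20877, Mul(-1, Mul(32, -24))) = Add(-20877, Mul(-1, -768)) = Add(-20877, 768) = -20109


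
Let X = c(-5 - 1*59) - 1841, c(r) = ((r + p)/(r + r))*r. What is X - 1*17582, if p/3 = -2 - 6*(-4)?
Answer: -19422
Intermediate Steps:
p = 66 (p = 3*(-2 - 6*(-4)) = 3*(-2 + 24) = 3*22 = 66)
c(r) = 33 + r/2 (c(r) = ((r + 66)/(r + r))*r = ((66 + r)/((2*r)))*r = ((66 + r)*(1/(2*r)))*r = ((66 + r)/(2*r))*r = 33 + r/2)
X = -1840 (X = (33 + (-5 - 1*59)/2) - 1841 = (33 + (-5 - 59)/2) - 1841 = (33 + (½)*(-64)) - 1841 = (33 - 32) - 1841 = 1 - 1841 = -1840)
X - 1*17582 = -1840 - 1*17582 = -1840 - 17582 = -19422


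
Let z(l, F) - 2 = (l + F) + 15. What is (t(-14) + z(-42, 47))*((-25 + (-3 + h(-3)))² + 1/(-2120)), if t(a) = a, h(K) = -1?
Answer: 1782919/265 ≈ 6728.0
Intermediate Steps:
z(l, F) = 17 + F + l (z(l, F) = 2 + ((l + F) + 15) = 2 + ((F + l) + 15) = 2 + (15 + F + l) = 17 + F + l)
(t(-14) + z(-42, 47))*((-25 + (-3 + h(-3)))² + 1/(-2120)) = (-14 + (17 + 47 - 42))*((-25 + (-3 - 1))² + 1/(-2120)) = (-14 + 22)*((-25 - 4)² - 1/2120) = 8*((-29)² - 1/2120) = 8*(841 - 1/2120) = 8*(1782919/2120) = 1782919/265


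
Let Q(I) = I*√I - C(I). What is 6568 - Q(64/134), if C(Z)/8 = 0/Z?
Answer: 6568 - 128*√134/4489 ≈ 6567.7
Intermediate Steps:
C(Z) = 0 (C(Z) = 8*(0/Z) = 8*0 = 0)
Q(I) = I^(3/2) (Q(I) = I*√I - 1*0 = I^(3/2) + 0 = I^(3/2))
6568 - Q(64/134) = 6568 - (64/134)^(3/2) = 6568 - (64*(1/134))^(3/2) = 6568 - (32/67)^(3/2) = 6568 - 128*√134/4489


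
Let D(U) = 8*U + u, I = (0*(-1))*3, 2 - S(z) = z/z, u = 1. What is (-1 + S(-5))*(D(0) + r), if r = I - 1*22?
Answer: 0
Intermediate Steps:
S(z) = 1 (S(z) = 2 - z/z = 2 - 1*1 = 2 - 1 = 1)
I = 0 (I = 0*3 = 0)
D(U) = 1 + 8*U (D(U) = 8*U + 1 = 1 + 8*U)
r = -22 (r = 0 - 1*22 = 0 - 22 = -22)
(-1 + S(-5))*(D(0) + r) = (-1 + 1)*((1 + 8*0) - 22) = 0*((1 + 0) - 22) = 0*(1 - 22) = 0*(-21) = 0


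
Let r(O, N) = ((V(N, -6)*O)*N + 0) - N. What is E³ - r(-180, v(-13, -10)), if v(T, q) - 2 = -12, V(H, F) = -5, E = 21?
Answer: 18251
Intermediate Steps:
v(T, q) = -10 (v(T, q) = 2 - 12 = -10)
r(O, N) = -N - 5*N*O (r(O, N) = ((-5*O)*N + 0) - N = (-5*N*O + 0) - N = -5*N*O - N = -N - 5*N*O)
E³ - r(-180, v(-13, -10)) = 21³ - (-10)*(-1 - 5*(-180)) = 9261 - (-10)*(-1 + 900) = 9261 - (-10)*899 = 9261 - 1*(-8990) = 9261 + 8990 = 18251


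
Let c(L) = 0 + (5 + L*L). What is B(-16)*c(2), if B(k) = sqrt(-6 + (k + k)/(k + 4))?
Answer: 3*I*sqrt(30) ≈ 16.432*I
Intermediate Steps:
c(L) = 5 + L**2 (c(L) = 0 + (5 + L**2) = 5 + L**2)
B(k) = sqrt(-6 + 2*k/(4 + k)) (B(k) = sqrt(-6 + (2*k)/(4 + k)) = sqrt(-6 + 2*k/(4 + k)))
B(-16)*c(2) = (2*sqrt((-6 - 1*(-16))/(4 - 16)))*(5 + 2**2) = (2*sqrt((-6 + 16)/(-12)))*(5 + 4) = (2*sqrt(-1/12*10))*9 = (2*sqrt(-5/6))*9 = (2*(I*sqrt(30)/6))*9 = (I*sqrt(30)/3)*9 = 3*I*sqrt(30)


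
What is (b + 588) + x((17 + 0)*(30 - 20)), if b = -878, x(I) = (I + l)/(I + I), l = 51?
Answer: -5787/20 ≈ -289.35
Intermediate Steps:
x(I) = (51 + I)/(2*I) (x(I) = (I + 51)/(I + I) = (51 + I)/((2*I)) = (51 + I)*(1/(2*I)) = (51 + I)/(2*I))
(b + 588) + x((17 + 0)*(30 - 20)) = (-878 + 588) + (51 + (17 + 0)*(30 - 20))/(2*(((17 + 0)*(30 - 20)))) = -290 + (51 + 17*10)/(2*((17*10))) = -290 + (½)*(51 + 170)/170 = -290 + (½)*(1/170)*221 = -290 + 13/20 = -5787/20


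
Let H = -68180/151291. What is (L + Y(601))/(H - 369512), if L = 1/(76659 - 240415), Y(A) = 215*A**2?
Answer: -274852491942164407/1307800055230576 ≈ -210.16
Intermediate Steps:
L = -1/163756 (L = 1/(-163756) = -1/163756 ≈ -6.1066e-6)
H = -9740/21613 (H = -68180*1/151291 = -9740/21613 ≈ -0.45065)
(L + Y(601))/(H - 369512) = (-1/163756 + 215*601**2)/(-9740/21613 - 369512) = (-1/163756 + 215*361201)/(-7986272596/21613) = (-1/163756 + 77658215)*(-21613/7986272596) = (12716998655539/163756)*(-21613/7986272596) = -274852491942164407/1307800055230576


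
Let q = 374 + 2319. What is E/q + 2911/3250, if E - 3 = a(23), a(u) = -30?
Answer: 7751573/8752250 ≈ 0.88567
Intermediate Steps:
E = -27 (E = 3 - 30 = -27)
q = 2693
E/q + 2911/3250 = -27/2693 + 2911/3250 = 7751573/8752250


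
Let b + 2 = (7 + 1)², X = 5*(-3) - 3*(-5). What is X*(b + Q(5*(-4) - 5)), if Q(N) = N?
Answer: 0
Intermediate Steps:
X = 0 (X = -15 + 15 = 0)
b = 62 (b = -2 + (7 + 1)² = -2 + 8² = -2 + 64 = 62)
X*(b + Q(5*(-4) - 5)) = 0*(62 + (5*(-4) - 5)) = 0*(62 + (-20 - 5)) = 0*(62 - 25) = 0*37 = 0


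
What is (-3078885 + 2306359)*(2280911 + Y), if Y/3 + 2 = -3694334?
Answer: 6799848787022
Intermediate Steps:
Y = -11083008 (Y = -6 + 3*(-3694334) = -6 - 11083002 = -11083008)
(-3078885 + 2306359)*(2280911 + Y) = (-3078885 + 2306359)*(2280911 - 11083008) = -772526*(-8802097) = 6799848787022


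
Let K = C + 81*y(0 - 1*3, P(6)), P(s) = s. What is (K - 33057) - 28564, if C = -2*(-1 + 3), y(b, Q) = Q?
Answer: -61139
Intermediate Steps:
C = -4 (C = -2*2 = -4)
K = 482 (K = -4 + 81*6 = -4 + 486 = 482)
(K - 33057) - 28564 = (482 - 33057) - 28564 = -32575 - 28564 = -61139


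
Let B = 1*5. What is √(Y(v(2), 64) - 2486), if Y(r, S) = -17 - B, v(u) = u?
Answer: 2*I*√627 ≈ 50.08*I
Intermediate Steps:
B = 5
Y(r, S) = -22 (Y(r, S) = -17 - 1*5 = -17 - 5 = -22)
√(Y(v(2), 64) - 2486) = √(-22 - 2486) = √(-2508) = 2*I*√627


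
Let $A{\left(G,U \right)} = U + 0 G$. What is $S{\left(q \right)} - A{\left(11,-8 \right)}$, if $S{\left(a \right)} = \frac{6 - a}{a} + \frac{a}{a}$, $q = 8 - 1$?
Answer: $\frac{62}{7} \approx 8.8571$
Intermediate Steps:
$q = 7$
$A{\left(G,U \right)} = U$ ($A{\left(G,U \right)} = U + 0 = U$)
$S{\left(a \right)} = 1 + \frac{6 - a}{a}$ ($S{\left(a \right)} = \frac{6 - a}{a} + 1 = 1 + \frac{6 - a}{a}$)
$S{\left(q \right)} - A{\left(11,-8 \right)} = \frac{6}{7} - -8 = 6 \cdot \frac{1}{7} + 8 = \frac{6}{7} + 8 = \frac{62}{7}$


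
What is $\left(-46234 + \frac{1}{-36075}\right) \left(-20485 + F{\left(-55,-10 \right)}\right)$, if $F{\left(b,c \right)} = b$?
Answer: $\frac{527053730116}{555} \approx 9.4965 \cdot 10^{8}$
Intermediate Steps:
$\left(-46234 + \frac{1}{-36075}\right) \left(-20485 + F{\left(-55,-10 \right)}\right) = \left(-46234 + \frac{1}{-36075}\right) \left(-20485 - 55\right) = \left(-46234 - \frac{1}{36075}\right) \left(-20540\right) = \left(- \frac{1667891551}{36075}\right) \left(-20540\right) = \frac{527053730116}{555}$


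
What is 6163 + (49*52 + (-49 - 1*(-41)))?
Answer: 8703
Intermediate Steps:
6163 + (49*52 + (-49 - 1*(-41))) = 6163 + (2548 + (-49 + 41)) = 6163 + (2548 - 8) = 6163 + 2540 = 8703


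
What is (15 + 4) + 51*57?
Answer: 2926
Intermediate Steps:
(15 + 4) + 51*57 = 19 + 2907 = 2926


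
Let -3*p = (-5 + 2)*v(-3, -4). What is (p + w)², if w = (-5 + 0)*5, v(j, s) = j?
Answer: 784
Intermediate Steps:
p = -3 (p = -(-5 + 2)*(-3)/3 = -(-1)*(-3) = -⅓*9 = -3)
w = -25 (w = -5*5 = -25)
(p + w)² = (-3 - 25)² = (-28)² = 784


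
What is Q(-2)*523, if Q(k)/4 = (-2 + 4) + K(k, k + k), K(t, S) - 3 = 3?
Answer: 16736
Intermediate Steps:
K(t, S) = 6 (K(t, S) = 3 + 3 = 6)
Q(k) = 32 (Q(k) = 4*((-2 + 4) + 6) = 4*(2 + 6) = 4*8 = 32)
Q(-2)*523 = 32*523 = 16736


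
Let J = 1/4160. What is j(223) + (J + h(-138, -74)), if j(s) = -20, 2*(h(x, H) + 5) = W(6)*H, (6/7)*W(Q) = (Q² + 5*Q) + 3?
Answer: -12494559/4160 ≈ -3003.5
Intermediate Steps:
J = 1/4160 ≈ 0.00024038
W(Q) = 7/2 + 7*Q²/6 + 35*Q/6 (W(Q) = 7*((Q² + 5*Q) + 3)/6 = 7*(3 + Q² + 5*Q)/6 = 7/2 + 7*Q²/6 + 35*Q/6)
h(x, H) = -5 + 161*H/4 (h(x, H) = -5 + ((7/2 + (7/6)*6² + (35/6)*6)*H)/2 = -5 + ((7/2 + (7/6)*36 + 35)*H)/2 = -5 + ((7/2 + 42 + 35)*H)/2 = -5 + (161*H/2)/2 = -5 + 161*H/4)
j(223) + (J + h(-138, -74)) = -20 + (1/4160 + (-5 + (161/4)*(-74))) = -20 + (1/4160 + (-5 - 5957/2)) = -20 + (1/4160 - 5967/2) = -20 - 12411359/4160 = -12494559/4160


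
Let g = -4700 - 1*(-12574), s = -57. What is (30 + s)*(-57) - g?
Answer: -6335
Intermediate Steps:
g = 7874 (g = -4700 + 12574 = 7874)
(30 + s)*(-57) - g = (30 - 57)*(-57) - 1*7874 = -27*(-57) - 7874 = 1539 - 7874 = -6335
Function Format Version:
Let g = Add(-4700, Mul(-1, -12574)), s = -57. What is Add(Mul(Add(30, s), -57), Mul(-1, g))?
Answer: -6335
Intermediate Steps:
g = 7874 (g = Add(-4700, 12574) = 7874)
Add(Mul(Add(30, s), -57), Mul(-1, g)) = Add(Mul(Add(30, -57), -57), Mul(-1, 7874)) = Add(Mul(-27, -57), -7874) = Add(1539, -7874) = -6335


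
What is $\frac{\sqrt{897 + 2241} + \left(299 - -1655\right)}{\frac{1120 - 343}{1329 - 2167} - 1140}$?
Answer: $- \frac{1637452}{956097} - \frac{838 \sqrt{3138}}{956097} \approx -1.7617$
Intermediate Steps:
$\frac{\sqrt{897 + 2241} + \left(299 - -1655\right)}{\frac{1120 - 343}{1329 - 2167} - 1140} = \frac{\sqrt{3138} + \left(299 + 1655\right)}{\frac{777}{-838} - 1140} = \frac{\sqrt{3138} + 1954}{777 \left(- \frac{1}{838}\right) - 1140} = \frac{1954 + \sqrt{3138}}{- \frac{777}{838} - 1140} = \frac{1954 + \sqrt{3138}}{- \frac{956097}{838}} = \left(1954 + \sqrt{3138}\right) \left(- \frac{838}{956097}\right) = - \frac{1637452}{956097} - \frac{838 \sqrt{3138}}{956097}$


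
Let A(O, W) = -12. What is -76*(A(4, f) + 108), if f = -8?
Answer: -7296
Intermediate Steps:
-76*(A(4, f) + 108) = -76*(-12 + 108) = -76*96 = -7296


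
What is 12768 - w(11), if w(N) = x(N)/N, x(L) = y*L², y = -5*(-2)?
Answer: 12658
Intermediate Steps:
y = 10
x(L) = 10*L²
w(N) = 10*N (w(N) = (10*N²)/N = 10*N)
12768 - w(11) = 12768 - 10*11 = 12768 - 1*110 = 12768 - 110 = 12658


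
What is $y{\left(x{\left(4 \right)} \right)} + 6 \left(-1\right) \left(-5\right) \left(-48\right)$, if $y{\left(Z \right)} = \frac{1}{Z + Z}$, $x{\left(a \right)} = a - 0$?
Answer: $- \frac{11519}{8} \approx -1439.9$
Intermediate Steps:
$x{\left(a \right)} = a$ ($x{\left(a \right)} = a + 0 = a$)
$y{\left(Z \right)} = \frac{1}{2 Z}$
$y{\left(x{\left(4 \right)} \right)} + 6 \left(-1\right) \left(-5\right) \left(-48\right) = \frac{1}{2 \cdot 4} + 6 \left(-1\right) \left(-5\right) \left(-48\right) = \frac{1}{2} \cdot \frac{1}{4} + \left(-6\right) \left(-5\right) \left(-48\right) = \frac{1}{8} + 30 \left(-48\right) = \frac{1}{8} - 1440 = - \frac{11519}{8}$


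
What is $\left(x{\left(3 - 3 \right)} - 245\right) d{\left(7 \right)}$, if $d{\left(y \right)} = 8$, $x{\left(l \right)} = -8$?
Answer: $-2024$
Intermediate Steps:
$\left(x{\left(3 - 3 \right)} - 245\right) d{\left(7 \right)} = \left(-8 - 245\right) 8 = \left(-253\right) 8 = -2024$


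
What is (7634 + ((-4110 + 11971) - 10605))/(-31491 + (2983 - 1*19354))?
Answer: -815/7977 ≈ -0.10217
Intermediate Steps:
(7634 + ((-4110 + 11971) - 10605))/(-31491 + (2983 - 1*19354)) = (7634 + (7861 - 10605))/(-31491 + (2983 - 19354)) = (7634 - 2744)/(-31491 - 16371) = 4890/(-47862) = 4890*(-1/47862) = -815/7977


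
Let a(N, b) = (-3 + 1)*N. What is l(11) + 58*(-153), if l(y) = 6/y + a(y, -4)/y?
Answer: -97630/11 ≈ -8875.5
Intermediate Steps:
a(N, b) = -2*N
l(y) = -2 + 6/y (l(y) = 6/y + (-2*y)/y = 6/y - 2 = -2 + 6/y)
l(11) + 58*(-153) = (-2 + 6/11) + 58*(-153) = (-2 + 6*(1/11)) - 8874 = (-2 + 6/11) - 8874 = -16/11 - 8874 = -97630/11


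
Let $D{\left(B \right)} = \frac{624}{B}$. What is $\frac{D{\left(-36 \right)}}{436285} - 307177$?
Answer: $- \frac{402050152387}{1308855} \approx -3.0718 \cdot 10^{5}$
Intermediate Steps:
$\frac{D{\left(-36 \right)}}{436285} - 307177 = \frac{624 \frac{1}{-36}}{436285} - 307177 = 624 \left(- \frac{1}{36}\right) \frac{1}{436285} - 307177 = \left(- \frac{52}{3}\right) \frac{1}{436285} - 307177 = - \frac{52}{1308855} - 307177 = - \frac{402050152387}{1308855}$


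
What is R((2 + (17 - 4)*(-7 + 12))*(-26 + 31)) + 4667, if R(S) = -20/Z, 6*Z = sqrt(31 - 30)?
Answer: 4547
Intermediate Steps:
Z = 1/6 (Z = sqrt(31 - 30)/6 = sqrt(1)/6 = (1/6)*1 = 1/6 ≈ 0.16667)
R(S) = -120 (R(S) = -20/1/6 = -20*6 = -120)
R((2 + (17 - 4)*(-7 + 12))*(-26 + 31)) + 4667 = -120 + 4667 = 4547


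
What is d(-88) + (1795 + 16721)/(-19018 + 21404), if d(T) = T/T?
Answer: 10451/1193 ≈ 8.7603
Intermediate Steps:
d(T) = 1
d(-88) + (1795 + 16721)/(-19018 + 21404) = 1 + (1795 + 16721)/(-19018 + 21404) = 1 + 18516/2386 = 1 + 18516*(1/2386) = 1 + 9258/1193 = 10451/1193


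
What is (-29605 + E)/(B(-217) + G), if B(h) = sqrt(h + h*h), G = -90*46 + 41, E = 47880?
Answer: -74909225/16754929 - 109650*sqrt(1302)/16754929 ≈ -4.7070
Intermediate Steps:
G = -4099 (G = -4140 + 41 = -4099)
B(h) = sqrt(h + h**2)
(-29605 + E)/(B(-217) + G) = (-29605 + 47880)/(sqrt(-217*(1 - 217)) - 4099) = 18275/(sqrt(-217*(-216)) - 4099) = 18275/(sqrt(46872) - 4099) = 18275/(6*sqrt(1302) - 4099) = 18275/(-4099 + 6*sqrt(1302))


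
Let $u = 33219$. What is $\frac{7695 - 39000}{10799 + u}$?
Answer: $- \frac{31305}{44018} \approx -0.71119$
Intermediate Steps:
$\frac{7695 - 39000}{10799 + u} = \frac{7695 - 39000}{10799 + 33219} = - \frac{31305}{44018}$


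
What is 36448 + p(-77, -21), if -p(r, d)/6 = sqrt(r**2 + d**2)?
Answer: 36448 - 42*sqrt(130) ≈ 35969.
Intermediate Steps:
p(r, d) = -6*sqrt(d**2 + r**2) (p(r, d) = -6*sqrt(r**2 + d**2) = -6*sqrt(d**2 + r**2))
36448 + p(-77, -21) = 36448 - 6*sqrt((-21)**2 + (-77)**2) = 36448 - 6*sqrt(441 + 5929) = 36448 - 42*sqrt(130)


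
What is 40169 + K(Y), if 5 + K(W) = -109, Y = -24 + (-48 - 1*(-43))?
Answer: 40055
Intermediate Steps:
Y = -29 (Y = -24 + (-48 + 43) = -24 - 5 = -29)
K(W) = -114 (K(W) = -5 - 109 = -114)
40169 + K(Y) = 40169 - 114 = 40055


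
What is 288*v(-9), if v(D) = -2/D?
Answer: 64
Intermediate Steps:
288*v(-9) = 288*(-2/(-9)) = 288*(-2*(-⅑)) = 288*(2/9) = 64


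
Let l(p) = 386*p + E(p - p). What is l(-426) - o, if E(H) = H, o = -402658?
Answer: 238222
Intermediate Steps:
l(p) = 386*p (l(p) = 386*p + (p - p) = 386*p + 0 = 386*p)
l(-426) - o = 386*(-426) - 1*(-402658) = -164436 + 402658 = 238222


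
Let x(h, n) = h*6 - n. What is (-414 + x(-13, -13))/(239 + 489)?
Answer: -479/728 ≈ -0.65797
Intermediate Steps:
x(h, n) = -n + 6*h (x(h, n) = 6*h - n = -n + 6*h)
(-414 + x(-13, -13))/(239 + 489) = (-414 + (-1*(-13) + 6*(-13)))/(239 + 489) = (-414 + (13 - 78))/728 = (-414 - 65)*(1/728) = -479*1/728 = -479/728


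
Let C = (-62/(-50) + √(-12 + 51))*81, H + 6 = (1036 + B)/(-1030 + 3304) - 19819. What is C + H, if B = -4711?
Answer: -373811037/18950 + 81*√39 ≈ -19220.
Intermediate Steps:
H = -15028575/758 (H = -6 + ((1036 - 4711)/(-1030 + 3304) - 19819) = -6 + (-3675/2274 - 19819) = -6 + (-3675*1/2274 - 19819) = -6 + (-1225/758 - 19819) = -6 - 15024027/758 = -15028575/758 ≈ -19827.)
C = 2511/25 + 81*√39 (C = (-62*(-1/50) + √39)*81 = (31/25 + √39)*81 = 2511/25 + 81*√39 ≈ 606.29)
C + H = (2511/25 + 81*√39) - 15028575/758 = -373811037/18950 + 81*√39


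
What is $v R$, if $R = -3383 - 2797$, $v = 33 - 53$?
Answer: $123600$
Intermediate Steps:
$v = -20$
$R = -6180$ ($R = -3383 - 2797 = -6180$)
$v R = \left(-20\right) \left(-6180\right) = 123600$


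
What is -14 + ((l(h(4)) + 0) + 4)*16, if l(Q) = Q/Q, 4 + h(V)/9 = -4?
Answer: 66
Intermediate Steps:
h(V) = -72 (h(V) = -36 + 9*(-4) = -36 - 36 = -72)
l(Q) = 1
-14 + ((l(h(4)) + 0) + 4)*16 = -14 + ((1 + 0) + 4)*16 = -14 + (1 + 4)*16 = -14 + 5*16 = -14 + 80 = 66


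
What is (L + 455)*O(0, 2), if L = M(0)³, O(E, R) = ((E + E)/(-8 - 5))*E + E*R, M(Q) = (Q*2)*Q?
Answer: 0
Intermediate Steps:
M(Q) = 2*Q² (M(Q) = (2*Q)*Q = 2*Q²)
O(E, R) = -2*E²/13 + E*R (O(E, R) = ((2*E)/(-13))*E + E*R = ((2*E)*(-1/13))*E + E*R = (-2*E/13)*E + E*R = -2*E²/13 + E*R)
L = 0 (L = (2*0²)³ = (2*0)³ = 0³ = 0)
(L + 455)*O(0, 2) = (0 + 455)*((1/13)*0*(-2*0 + 13*2)) = 455*((1/13)*0*(0 + 26)) = 455*((1/13)*0*26) = 455*0 = 0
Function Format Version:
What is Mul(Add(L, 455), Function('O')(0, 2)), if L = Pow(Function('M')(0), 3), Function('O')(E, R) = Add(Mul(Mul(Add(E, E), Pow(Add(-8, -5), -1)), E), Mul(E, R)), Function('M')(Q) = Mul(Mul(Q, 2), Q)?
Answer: 0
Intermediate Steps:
Function('M')(Q) = Mul(2, Pow(Q, 2)) (Function('M')(Q) = Mul(Mul(2, Q), Q) = Mul(2, Pow(Q, 2)))
Function('O')(E, R) = Add(Mul(Rational(-2, 13), Pow(E, 2)), Mul(E, R)) (Function('O')(E, R) = Add(Mul(Mul(Mul(2, E), Pow(-13, -1)), E), Mul(E, R)) = Add(Mul(Mul(Mul(2, E), Rational(-1, 13)), E), Mul(E, R)) = Add(Mul(Mul(Rational(-2, 13), E), E), Mul(E, R)) = Add(Mul(Rational(-2, 13), Pow(E, 2)), Mul(E, R)))
L = 0 (L = Pow(Mul(2, Pow(0, 2)), 3) = Pow(Mul(2, 0), 3) = Pow(0, 3) = 0)
Mul(Add(L, 455), Function('O')(0, 2)) = Mul(Add(0, 455), Mul(Rational(1, 13), 0, Add(Mul(-2, 0), Mul(13, 2)))) = Mul(455, Mul(Rational(1, 13), 0, Add(0, 26))) = Mul(455, Mul(Rational(1, 13), 0, 26)) = Mul(455, 0) = 0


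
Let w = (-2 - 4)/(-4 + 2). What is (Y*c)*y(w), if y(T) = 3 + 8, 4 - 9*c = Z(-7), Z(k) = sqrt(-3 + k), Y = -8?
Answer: -352/9 + 88*I*sqrt(10)/9 ≈ -39.111 + 30.92*I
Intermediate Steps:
c = 4/9 - I*sqrt(10)/9 (c = 4/9 - sqrt(-3 - 7)/9 = 4/9 - I*sqrt(10)/9 ≈ 0.44444 - 0.35136*I)
w = 3 (w = -6/(-2) = -6*(-1/2) = 3)
y(T) = 11
(Y*c)*y(w) = -8*(4/9 - I*sqrt(10)/9)*11 = (-32/9 + 8*I*sqrt(10)/9)*11 = -352/9 + 88*I*sqrt(10)/9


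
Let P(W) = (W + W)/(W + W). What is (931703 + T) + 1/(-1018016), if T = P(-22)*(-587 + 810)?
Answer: 948715578815/1018016 ≈ 9.3193e+5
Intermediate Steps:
P(W) = 1 (P(W) = (2*W)/((2*W)) = (2*W)*(1/(2*W)) = 1)
T = 223 (T = 1*(-587 + 810) = 1*223 = 223)
(931703 + T) + 1/(-1018016) = (931703 + 223) + 1/(-1018016) = 931926 - 1/1018016 = 948715578815/1018016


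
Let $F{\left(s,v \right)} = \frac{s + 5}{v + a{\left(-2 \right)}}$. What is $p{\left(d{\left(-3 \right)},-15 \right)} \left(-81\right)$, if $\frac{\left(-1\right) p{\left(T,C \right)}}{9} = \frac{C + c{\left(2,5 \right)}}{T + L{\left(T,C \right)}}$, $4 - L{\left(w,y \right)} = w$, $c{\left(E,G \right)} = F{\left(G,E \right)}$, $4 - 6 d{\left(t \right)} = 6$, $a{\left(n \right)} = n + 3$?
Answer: $- \frac{8505}{4} \approx -2126.3$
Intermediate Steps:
$a{\left(n \right)} = 3 + n$
$d{\left(t \right)} = - \frac{1}{3}$ ($d{\left(t \right)} = \frac{2}{3} - 1 = - \frac{1}{3}$)
$F{\left(s,v \right)} = \frac{5 + s}{1 + v}$ ($F{\left(s,v \right)} = \frac{s + 5}{v + \left(3 - 2\right)} = \frac{5 + s}{v + 1} = \frac{5 + s}{1 + v}$)
$c{\left(E,G \right)} = \frac{5 + G}{1 + E}$
$L{\left(w,y \right)} = 4 - w$
$p{\left(T,C \right)} = - \frac{15}{2} - \frac{9 C}{4}$ ($p{\left(T,C \right)} = - 9 \frac{C + \frac{5 + 5}{1 + 2}}{T - \left(-4 + T\right)} = - 9 \frac{C + \frac{1}{3} \cdot 10}{4} = - 9 \left(C + \frac{1}{3} \cdot 10\right) \frac{1}{4} = - 9 \left(C + \frac{10}{3}\right) \frac{1}{4} = - 9 \left(\frac{10}{3} + C\right) \frac{1}{4} = - 9 \left(\frac{5}{6} + \frac{C}{4}\right) = - \frac{15}{2} - \frac{9 C}{4}$)
$p{\left(d{\left(-3 \right)},-15 \right)} \left(-81\right) = \left(- \frac{15}{2} - - \frac{135}{4}\right) \left(-81\right) = \left(- \frac{15}{2} + \frac{135}{4}\right) \left(-81\right) = \frac{105}{4} \left(-81\right) = - \frac{8505}{4}$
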